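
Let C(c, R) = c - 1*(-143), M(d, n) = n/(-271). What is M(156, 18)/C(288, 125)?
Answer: -18/116801 ≈ -0.00015411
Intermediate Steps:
M(d, n) = -n/271 (M(d, n) = n*(-1/271) = -n/271)
C(c, R) = 143 + c (C(c, R) = c + 143 = 143 + c)
M(156, 18)/C(288, 125) = (-1/271*18)/(143 + 288) = -18/271/431 = -18/271*1/431 = -18/116801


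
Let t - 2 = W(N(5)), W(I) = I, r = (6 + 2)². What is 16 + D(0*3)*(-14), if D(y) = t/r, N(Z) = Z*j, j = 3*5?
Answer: -27/32 ≈ -0.84375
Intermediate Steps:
j = 15
N(Z) = 15*Z (N(Z) = Z*15 = 15*Z)
r = 64 (r = 8² = 64)
t = 77 (t = 2 + 15*5 = 2 + 75 = 77)
D(y) = 77/64
16 + D(0*3)*(-14) = 16 + (77/64)*(-14) = 16 - 539/32 = -27/32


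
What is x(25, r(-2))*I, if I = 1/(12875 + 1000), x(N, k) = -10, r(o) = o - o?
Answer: -2/2775 ≈ -0.00072072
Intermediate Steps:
r(o) = 0
I = 1/13875 ≈ 7.2072e-5
x(25, r(-2))*I = -10*1/13875 = -2/2775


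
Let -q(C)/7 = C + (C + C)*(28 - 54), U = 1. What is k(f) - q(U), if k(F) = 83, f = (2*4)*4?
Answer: -274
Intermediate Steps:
f = 32 (f = 8*4 = 32)
q(C) = 357*C (q(C) = -7*(C + (C + C)*(28 - 54)) = -7*(C + (2*C)*(-26)) = -7*(C - 52*C) = -(-357)*C = 357*C)
k(f) - q(U) = 83 - 357 = -274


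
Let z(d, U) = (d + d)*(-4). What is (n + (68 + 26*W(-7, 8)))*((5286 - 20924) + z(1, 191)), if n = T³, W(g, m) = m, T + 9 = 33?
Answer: -220608600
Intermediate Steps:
T = 24 (T = -9 + 33 = 24)
z(d, U) = -8*d (z(d, U) = (2*d)*(-4) = -8*d)
n = 13824 (n = 24³ = 13824)
(n + (68 + 26*W(-7, 8)))*((5286 - 20924) + z(1, 191)) = (13824 + (68 + 26*8))*((5286 - 20924) - 8*1) = (13824 + (68 + 208))*(-15638 - 8) = (13824 + 276)*(-15646) = 14100*(-15646) = -220608600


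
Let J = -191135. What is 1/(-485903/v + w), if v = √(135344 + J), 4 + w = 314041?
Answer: 17520438267/5502301973779288 - 1457709*I*√6199/5502301973779288 ≈ 3.1842e-6 - 2.0859e-8*I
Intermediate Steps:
w = 314037 (w = -4 + 314041 = 314037)
v = 3*I*√6199 (v = √(135344 - 191135) = √(-55791) = 3*I*√6199 ≈ 236.2*I)
1/(-485903/v + w) = 1/(-485903*(-I*√6199/18597) + 314037) = 1/(-(-485903)*I*√6199/18597 + 314037) = 1/(485903*I*√6199/18597 + 314037) = 1/(314037 + 485903*I*√6199/18597)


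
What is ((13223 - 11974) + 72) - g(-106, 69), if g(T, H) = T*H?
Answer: 8635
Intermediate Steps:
g(T, H) = H*T
((13223 - 11974) + 72) - g(-106, 69) = ((13223 - 11974) + 72) - 69*(-106) = (1249 + 72) - 1*(-7314) = 1321 + 7314 = 8635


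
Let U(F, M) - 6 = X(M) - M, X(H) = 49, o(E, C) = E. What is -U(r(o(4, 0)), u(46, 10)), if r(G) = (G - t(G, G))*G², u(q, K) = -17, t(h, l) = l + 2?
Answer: -72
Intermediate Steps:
t(h, l) = 2 + l
r(G) = -2*G² (r(G) = (G - (2 + G))*G² = (G + (-2 - G))*G² = -2*G²)
U(F, M) = 55 - M (U(F, M) = 6 + (49 - M) = 55 - M)
-U(r(o(4, 0)), u(46, 10)) = -(55 - 1*(-17)) = -(55 + 17) = -1*72 = -72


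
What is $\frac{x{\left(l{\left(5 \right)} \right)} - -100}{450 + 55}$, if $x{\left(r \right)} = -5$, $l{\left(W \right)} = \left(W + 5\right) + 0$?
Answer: $\frac{19}{101} \approx 0.18812$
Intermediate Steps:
$l{\left(W \right)} = 5 + W$ ($l{\left(W \right)} = \left(5 + W\right) + 0 = 5 + W$)
$\frac{x{\left(l{\left(5 \right)} \right)} - -100}{450 + 55} = \frac{-5 - -100}{450 + 55} = \frac{-5 + 100}{505} = 95 \cdot \frac{1}{505} = \frac{19}{101}$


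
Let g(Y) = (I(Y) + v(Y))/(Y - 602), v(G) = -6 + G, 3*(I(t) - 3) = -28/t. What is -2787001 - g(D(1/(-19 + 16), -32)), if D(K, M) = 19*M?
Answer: -1537755950369/551760 ≈ -2.7870e+6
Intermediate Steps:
I(t) = 3 - 28/(3*t) (I(t) = 3 + (-28/t)/3 = 3 - 28/(3*t))
g(Y) = (-3 + Y - 28/(3*Y))/(-602 + Y) (g(Y) = ((3 - 28/(3*Y)) + (-6 + Y))/(Y - 602) = (-3 + Y - 28/(3*Y))/(-602 + Y))
-2787001 - g(D(1/(-19 + 16), -32)) = -2787001 - (-28/3 + (19*(-32))² - 57*(-32))/((19*(-32))*(-602 + 19*(-32))) = -2787001 - (-28/3 + (-608)² - 3*(-608))/((-608)*(-602 - 608)) = -2787001 - (-1)*(-28/3 + 369664 + 1824)/(608*(-1210)) = -2787001 - (-1)*(-1)*1114436/(608*1210*3) = -2787001 - 1*278609/551760 = -2787001 - 278609/551760 = -1537755950369/551760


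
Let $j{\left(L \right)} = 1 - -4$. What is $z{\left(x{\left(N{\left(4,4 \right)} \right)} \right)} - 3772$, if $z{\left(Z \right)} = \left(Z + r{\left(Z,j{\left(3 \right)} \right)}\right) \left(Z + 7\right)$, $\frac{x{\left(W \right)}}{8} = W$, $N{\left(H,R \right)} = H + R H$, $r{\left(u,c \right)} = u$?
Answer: $49668$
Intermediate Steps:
$j{\left(L \right)} = 5$ ($j{\left(L \right)} = 1 + 4 = 5$)
$N{\left(H,R \right)} = H + H R$
$x{\left(W \right)} = 8 W$
$z{\left(Z \right)} = 2 Z \left(7 + Z\right)$ ($z{\left(Z \right)} = \left(Z + Z\right) \left(Z + 7\right) = 2 Z \left(7 + Z\right)$)
$z{\left(x{\left(N{\left(4,4 \right)} \right)} \right)} - 3772 = 2 \cdot 8 \cdot 4 \left(1 + 4\right) \left(7 + 8 \cdot 4 \left(1 + 4\right)\right) - 3772 = 2 \cdot 8 \cdot 4 \cdot 5 \left(7 + 8 \cdot 4 \cdot 5\right) - 3772 = 2 \cdot 8 \cdot 20 \left(7 + 8 \cdot 20\right) - 3772 = 2 \cdot 160 \left(7 + 160\right) - 3772 = 2 \cdot 160 \cdot 167 - 3772 = 53440 - 3772 = 49668$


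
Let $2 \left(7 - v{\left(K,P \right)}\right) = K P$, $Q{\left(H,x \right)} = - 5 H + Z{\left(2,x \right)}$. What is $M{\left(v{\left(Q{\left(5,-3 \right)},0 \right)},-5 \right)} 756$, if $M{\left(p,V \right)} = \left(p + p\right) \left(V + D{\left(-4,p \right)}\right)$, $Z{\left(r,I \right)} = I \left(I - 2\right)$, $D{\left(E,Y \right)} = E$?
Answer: $-95256$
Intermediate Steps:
$Z{\left(r,I \right)} = I \left(-2 + I\right)$
$Q{\left(H,x \right)} = - 5 H + x \left(-2 + x\right)$
$v{\left(K,P \right)} = 7 - \frac{K P}{2}$
$M{\left(p,V \right)} = 2 p \left(-4 + V\right)$ ($M{\left(p,V \right)} = \left(p + p\right) \left(V - 4\right) = 2 p \left(-4 + V\right)$)
$M{\left(v{\left(Q{\left(5,-3 \right)},0 \right)},-5 \right)} 756 = 2 \left(7 - \frac{1}{2} \left(\left(-5\right) 5 - 3 \left(-2 - 3\right)\right) 0\right) \left(-4 - 5\right) 756 = 2 \left(7 - \frac{1}{2} \left(-25 - -15\right) 0\right) \left(-9\right) 756 = 2 \left(7 - \frac{1}{2} \left(-25 + 15\right) 0\right) \left(-9\right) 756 = 2 \left(7 - \left(-5\right) 0\right) \left(-9\right) 756 = 2 \left(7 + 0\right) \left(-9\right) 756 = 2 \cdot 7 \left(-9\right) 756 = \left(-126\right) 756 = -95256$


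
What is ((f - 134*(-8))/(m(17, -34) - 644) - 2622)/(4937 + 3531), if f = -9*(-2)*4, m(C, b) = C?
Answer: -74779/241338 ≈ -0.30985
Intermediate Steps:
f = 72 (f = 18*4 = 72)
((f - 134*(-8))/(m(17, -34) - 644) - 2622)/(4937 + 3531) = ((72 - 134*(-8))/(17 - 644) - 2622)/(4937 + 3531) = ((72 + 1072)/(-627) - 2622)/8468 = (1144*(-1/627) - 2622)*(1/8468) = (-104/57 - 2622)*(1/8468) = -149558/57*1/8468 = -74779/241338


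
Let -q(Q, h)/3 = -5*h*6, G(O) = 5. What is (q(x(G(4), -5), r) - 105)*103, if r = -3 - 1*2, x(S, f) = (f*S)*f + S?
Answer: -57165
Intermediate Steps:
x(S, f) = S + S*f**2 (x(S, f) = (S*f)*f + S = S*f**2 + S = S + S*f**2)
r = -5 (r = -3 - 2 = -5)
q(Q, h) = 90*h (q(Q, h) = -3*(-5*h)*6 = -(-90)*h = 90*h)
(q(x(G(4), -5), r) - 105)*103 = (90*(-5) - 105)*103 = (-450 - 105)*103 = -555*103 = -57165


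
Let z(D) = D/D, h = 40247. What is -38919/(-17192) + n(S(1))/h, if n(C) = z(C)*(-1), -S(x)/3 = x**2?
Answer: 1566355801/691926424 ≈ 2.2638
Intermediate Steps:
S(x) = -3*x**2
z(D) = 1
n(C) = -1 (n(C) = 1*(-1) = -1)
-38919/(-17192) + n(S(1))/h = -38919/(-17192) - 1/40247 = -38919*(-1/17192) - 1*1/40247 = 38919/17192 - 1/40247 = 1566355801/691926424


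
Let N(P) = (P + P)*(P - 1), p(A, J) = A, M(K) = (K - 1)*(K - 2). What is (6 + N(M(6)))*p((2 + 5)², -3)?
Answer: 37534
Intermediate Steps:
M(K) = (-1 + K)*(-2 + K)
N(P) = 2*P*(-1 + P) (N(P) = (2*P)*(-1 + P) = 2*P*(-1 + P))
(6 + N(M(6)))*p((2 + 5)², -3) = (6 + 2*(2 + 6² - 3*6)*(-1 + (2 + 6² - 3*6)))*(2 + 5)² = (6 + 2*(2 + 36 - 18)*(-1 + (2 + 36 - 18)))*7² = (6 + 2*20*(-1 + 20))*49 = (6 + 2*20*19)*49 = (6 + 760)*49 = 766*49 = 37534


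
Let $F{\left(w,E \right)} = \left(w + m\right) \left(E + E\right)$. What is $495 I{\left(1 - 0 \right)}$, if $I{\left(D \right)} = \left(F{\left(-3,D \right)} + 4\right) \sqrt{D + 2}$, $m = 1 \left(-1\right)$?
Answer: $- 1980 \sqrt{3} \approx -3429.5$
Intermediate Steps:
$m = -1$
$F{\left(w,E \right)} = 2 E \left(-1 + w\right)$ ($F{\left(w,E \right)} = \left(w - 1\right) \left(E + E\right) = \left(-1 + w\right) 2 E = 2 E \left(-1 + w\right)$)
$I{\left(D \right)} = \sqrt{2 + D} \left(4 - 8 D\right)$ ($I{\left(D \right)} = \left(2 D \left(-1 - 3\right) + 4\right) \sqrt{D + 2} = \left(2 D \left(-4\right) + 4\right) \sqrt{2 + D} = \left(- 8 D + 4\right) \sqrt{2 + D} = \left(4 - 8 D\right) \sqrt{2 + D} = \sqrt{2 + D} \left(4 - 8 D\right)$)
$495 I{\left(1 - 0 \right)} = 495 \sqrt{2 + \left(1 - 0\right)} \left(4 - 8 \left(1 - 0\right)\right) = 495 \sqrt{2 + \left(1 + 0\right)} \left(4 - 8 \left(1 + 0\right)\right) = 495 \sqrt{2 + 1} \left(4 - 8\right) = 495 \sqrt{3} \left(4 - 8\right) = 495 \sqrt{3} \left(-4\right) = 495 \left(- 4 \sqrt{3}\right) = - 1980 \sqrt{3}$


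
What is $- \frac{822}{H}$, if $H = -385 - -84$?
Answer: $\frac{822}{301} \approx 2.7309$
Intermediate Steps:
$H = -301$ ($H = -385 + 84 = -301$)
$- \frac{822}{H} = - \frac{822}{-301} = \left(-822\right) \left(- \frac{1}{301}\right) = \frac{822}{301}$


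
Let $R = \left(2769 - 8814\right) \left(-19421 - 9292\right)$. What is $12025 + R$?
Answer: $173582110$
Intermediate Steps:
$R = 173570085$ ($R = \left(-6045\right) \left(-28713\right) = 173570085$)
$12025 + R = 12025 + 173570085 = 173582110$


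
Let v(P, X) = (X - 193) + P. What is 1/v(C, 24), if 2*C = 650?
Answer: 1/156 ≈ 0.0064103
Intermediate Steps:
C = 325 (C = (½)*650 = 325)
v(P, X) = -193 + P + X (v(P, X) = (-193 + X) + P = -193 + P + X)
1/v(C, 24) = 1/(-193 + 325 + 24) = 1/156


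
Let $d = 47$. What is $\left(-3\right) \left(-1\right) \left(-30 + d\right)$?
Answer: $51$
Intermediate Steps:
$\left(-3\right) \left(-1\right) \left(-30 + d\right) = \left(-3\right) \left(-1\right) \left(-30 + 47\right) = 3 \cdot 17 = 51$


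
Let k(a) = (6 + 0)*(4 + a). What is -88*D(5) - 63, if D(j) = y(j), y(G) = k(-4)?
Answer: -63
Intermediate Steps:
k(a) = 24 + 6*a (k(a) = 6*(4 + a) = 24 + 6*a)
y(G) = 0 (y(G) = 24 + 6*(-4) = 24 - 24 = 0)
D(j) = 0
-88*D(5) - 63 = -88*0 - 63 = 0 - 63 = -63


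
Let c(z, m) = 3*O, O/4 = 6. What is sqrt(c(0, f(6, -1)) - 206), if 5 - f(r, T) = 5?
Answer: I*sqrt(134) ≈ 11.576*I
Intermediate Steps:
O = 24 (O = 4*6 = 24)
f(r, T) = 0 (f(r, T) = 5 - 1*5 = 5 - 5 = 0)
c(z, m) = 72 (c(z, m) = 3*24 = 72)
sqrt(c(0, f(6, -1)) - 206) = sqrt(72 - 206) = sqrt(-134) = I*sqrt(134)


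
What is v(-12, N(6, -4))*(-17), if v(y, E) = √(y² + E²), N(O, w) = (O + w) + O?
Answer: -68*√13 ≈ -245.18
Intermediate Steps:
N(O, w) = w + 2*O
v(y, E) = √(E² + y²)
v(-12, N(6, -4))*(-17) = √((-4 + 2*6)² + (-12)²)*(-17) = √((-4 + 12)² + 144)*(-17) = √(8² + 144)*(-17) = √(64 + 144)*(-17) = √208*(-17) = (4*√13)*(-17) = -68*√13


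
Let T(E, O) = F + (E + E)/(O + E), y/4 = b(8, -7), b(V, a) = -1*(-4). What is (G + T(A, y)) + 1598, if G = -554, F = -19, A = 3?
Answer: 19481/19 ≈ 1025.3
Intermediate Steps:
b(V, a) = 4
y = 16 (y = 4*4 = 16)
T(E, O) = -19 + 2*E/(E + O) (T(E, O) = -19 + (E + E)/(O + E) = -19 + (2*E)/(E + O) = -19 + 2*E/(E + O))
(G + T(A, y)) + 1598 = (-554 + (-19*16 - 17*3)/(3 + 16)) + 1598 = (-554 + (-304 - 51)/19) + 1598 = (-554 + (1/19)*(-355)) + 1598 = (-554 - 355/19) + 1598 = -10881/19 + 1598 = 19481/19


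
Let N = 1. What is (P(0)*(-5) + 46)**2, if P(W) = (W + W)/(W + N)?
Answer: 2116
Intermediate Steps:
P(W) = 2*W/(1 + W) (P(W) = (W + W)/(W + 1) = (2*W)/(1 + W) = 2*W/(1 + W))
(P(0)*(-5) + 46)**2 = ((2*0/(1 + 0))*(-5) + 46)**2 = ((2*0/1)*(-5) + 46)**2 = ((2*0*1)*(-5) + 46)**2 = (0*(-5) + 46)**2 = (0 + 46)**2 = 46**2 = 2116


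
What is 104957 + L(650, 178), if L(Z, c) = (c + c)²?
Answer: 231693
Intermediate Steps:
L(Z, c) = 4*c² (L(Z, c) = (2*c)² = 4*c²)
104957 + L(650, 178) = 104957 + 4*178² = 104957 + 4*31684 = 104957 + 126736 = 231693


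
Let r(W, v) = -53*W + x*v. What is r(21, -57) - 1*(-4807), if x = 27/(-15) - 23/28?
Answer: 538079/140 ≈ 3843.4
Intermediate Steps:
x = -367/140 (x = 27*(-1/15) - 23*1/28 = -9/5 - 23/28 = -367/140 ≈ -2.6214)
r(W, v) = -53*W - 367*v/140
r(21, -57) - 1*(-4807) = (-53*21 - 367/140*(-57)) - 1*(-4807) = (-1113 + 20919/140) + 4807 = -134901/140 + 4807 = 538079/140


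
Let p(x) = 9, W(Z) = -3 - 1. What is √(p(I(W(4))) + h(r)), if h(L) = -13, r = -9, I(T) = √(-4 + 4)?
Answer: 2*I ≈ 2.0*I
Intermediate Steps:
W(Z) = -4
I(T) = 0 (I(T) = √0 = 0)
√(p(I(W(4))) + h(r)) = √(9 - 13) = √(-4) = 2*I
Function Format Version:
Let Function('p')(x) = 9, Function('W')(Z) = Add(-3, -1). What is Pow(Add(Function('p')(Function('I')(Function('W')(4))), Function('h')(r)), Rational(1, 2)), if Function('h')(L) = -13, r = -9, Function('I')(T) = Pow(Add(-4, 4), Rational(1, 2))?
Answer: Mul(2, I) ≈ Mul(2.0000, I)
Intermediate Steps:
Function('W')(Z) = -4
Function('I')(T) = 0 (Function('I')(T) = Pow(0, Rational(1, 2)) = 0)
Pow(Add(Function('p')(Function('I')(Function('W')(4))), Function('h')(r)), Rational(1, 2)) = Pow(Add(9, -13), Rational(1, 2)) = Pow(-4, Rational(1, 2)) = Mul(2, I)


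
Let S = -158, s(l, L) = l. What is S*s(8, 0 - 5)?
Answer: -1264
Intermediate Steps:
S*s(8, 0 - 5) = -158*8 = -1264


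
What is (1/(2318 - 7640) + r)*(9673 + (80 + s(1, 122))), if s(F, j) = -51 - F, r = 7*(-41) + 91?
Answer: -10119239213/5322 ≈ -1.9014e+6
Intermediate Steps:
r = -196 (r = -287 + 91 = -196)
(1/(2318 - 7640) + r)*(9673 + (80 + s(1, 122))) = (1/(2318 - 7640) - 196)*(9673 + (80 + (-51 - 1*1))) = (1/(-5322) - 196)*(9673 + (80 + (-51 - 1))) = (-1/5322 - 196)*(9673 + (80 - 52)) = -1043113*(9673 + 28)/5322 = -1043113/5322*9701 = -10119239213/5322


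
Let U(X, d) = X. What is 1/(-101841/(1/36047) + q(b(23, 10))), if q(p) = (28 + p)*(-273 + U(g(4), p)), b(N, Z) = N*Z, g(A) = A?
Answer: -1/3671131929 ≈ -2.7240e-10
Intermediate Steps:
q(p) = -7532 - 269*p (q(p) = (28 + p)*(-273 + 4) = (28 + p)*(-269) = -7532 - 269*p)
1/(-101841/(1/36047) + q(b(23, 10))) = 1/(-101841/(1/36047) + (-7532 - 6187*10)) = 1/(-101841/1/36047 + (-7532 - 269*230)) = 1/(-101841*36047 + (-7532 - 61870)) = 1/(-3671062527 - 69402) = 1/(-3671131929) = -1/3671131929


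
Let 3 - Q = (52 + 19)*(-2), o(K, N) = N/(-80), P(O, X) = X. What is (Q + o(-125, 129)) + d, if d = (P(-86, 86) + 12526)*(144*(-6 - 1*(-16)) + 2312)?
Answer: 3785629391/80 ≈ 4.7320e+7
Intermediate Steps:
o(K, N) = -N/80 (o(K, N) = N*(-1/80) = -N/80)
d = 47320224 (d = (86 + 12526)*(144*(-6 - 1*(-16)) + 2312) = 12612*(144*(-6 + 16) + 2312) = 12612*(144*10 + 2312) = 12612*(1440 + 2312) = 12612*3752 = 47320224)
Q = 145 (Q = 3 - (52 + 19)*(-2) = 3 - 71*(-2) = 3 - 1*(-142) = 3 + 142 = 145)
(Q + o(-125, 129)) + d = (145 - 1/80*129) + 47320224 = (145 - 129/80) + 47320224 = 11471/80 + 47320224 = 3785629391/80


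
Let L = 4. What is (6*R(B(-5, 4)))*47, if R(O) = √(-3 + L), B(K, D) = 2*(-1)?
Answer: 282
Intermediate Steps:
B(K, D) = -2
R(O) = 1 (R(O) = √(-3 + 4) = √1 = 1)
(6*R(B(-5, 4)))*47 = (6*1)*47 = 6*47 = 282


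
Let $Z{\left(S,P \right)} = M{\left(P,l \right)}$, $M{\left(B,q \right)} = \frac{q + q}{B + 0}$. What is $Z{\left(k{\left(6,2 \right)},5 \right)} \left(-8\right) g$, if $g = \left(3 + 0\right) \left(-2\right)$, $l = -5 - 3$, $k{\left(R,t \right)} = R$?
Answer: $- \frac{768}{5} \approx -153.6$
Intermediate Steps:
$l = -8$ ($l = -5 - 3 = -8$)
$M{\left(B,q \right)} = \frac{2 q}{B}$
$Z{\left(S,P \right)} = - \frac{16}{P}$ ($Z{\left(S,P \right)} = 2 \left(-8\right) \frac{1}{P} = - \frac{16}{P}$)
$g = -6$ ($g = 3 \left(-2\right) = -6$)
$Z{\left(k{\left(6,2 \right)},5 \right)} \left(-8\right) g = - \frac{16}{5} \left(-8\right) \left(-6\right) = \left(-16\right) \frac{1}{5} \left(-8\right) \left(-6\right) = \left(- \frac{16}{5}\right) \left(-8\right) \left(-6\right) = \frac{128}{5} \left(-6\right) = - \frac{768}{5}$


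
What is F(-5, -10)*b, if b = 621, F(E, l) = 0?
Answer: 0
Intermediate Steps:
F(-5, -10)*b = 0*621 = 0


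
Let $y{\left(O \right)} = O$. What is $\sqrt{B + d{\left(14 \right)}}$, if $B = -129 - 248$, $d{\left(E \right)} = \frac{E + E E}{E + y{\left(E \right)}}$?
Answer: $\frac{i \sqrt{1478}}{2} \approx 19.222 i$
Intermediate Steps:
$d{\left(E \right)} = \frac{E + E^{2}}{2 E}$ ($d{\left(E \right)} = \frac{E + E E}{E + E} = \frac{E + E^{2}}{2 E}$)
$B = -377$
$\sqrt{B + d{\left(14 \right)}} = \sqrt{-377 + \left(\frac{1}{2} + \frac{1}{2} \cdot 14\right)} = \sqrt{-377 + \left(\frac{1}{2} + 7\right)} = \sqrt{-377 + \frac{15}{2}} = \sqrt{- \frac{739}{2}} = \frac{i \sqrt{1478}}{2}$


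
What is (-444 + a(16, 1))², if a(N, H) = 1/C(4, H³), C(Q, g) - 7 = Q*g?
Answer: 23843689/121 ≈ 1.9706e+5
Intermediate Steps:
C(Q, g) = 7 + Q*g
a(N, H) = 1/(7 + 4*H³)
(-444 + a(16, 1))² = (-444 + 1/(7 + 4*1³))² = (-444 + 1/(7 + 4*1))² = (-444 + 1/(7 + 4))² = (-444 + 1/11)² = (-4883/11)² = 23843689/121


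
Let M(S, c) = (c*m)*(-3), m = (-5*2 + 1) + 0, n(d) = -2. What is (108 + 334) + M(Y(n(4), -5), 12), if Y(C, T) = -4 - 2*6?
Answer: 766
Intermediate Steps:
Y(C, T) = -16 (Y(C, T) = -4 - 12 = -16)
m = -9 (m = (-10 + 1) + 0 = -9 + 0 = -9)
M(S, c) = 27*c (M(S, c) = (c*(-9))*(-3) = -9*c*(-3) = 27*c)
(108 + 334) + M(Y(n(4), -5), 12) = (108 + 334) + 27*12 = 442 + 324 = 766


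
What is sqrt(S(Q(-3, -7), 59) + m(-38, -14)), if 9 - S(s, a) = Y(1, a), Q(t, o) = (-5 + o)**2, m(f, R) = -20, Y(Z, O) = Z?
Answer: 2*I*sqrt(3) ≈ 3.4641*I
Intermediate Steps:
S(s, a) = 8 (S(s, a) = 9 - 1*1 = 9 - 1 = 8)
sqrt(S(Q(-3, -7), 59) + m(-38, -14)) = sqrt(8 - 20) = sqrt(-12) = 2*I*sqrt(3)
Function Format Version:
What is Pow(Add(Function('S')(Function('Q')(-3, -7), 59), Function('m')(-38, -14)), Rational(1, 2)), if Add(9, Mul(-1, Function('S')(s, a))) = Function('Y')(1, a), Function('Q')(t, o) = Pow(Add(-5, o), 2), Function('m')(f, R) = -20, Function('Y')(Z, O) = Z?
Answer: Mul(2, I, Pow(3, Rational(1, 2))) ≈ Mul(3.4641, I)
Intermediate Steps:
Function('S')(s, a) = 8 (Function('S')(s, a) = Add(9, Mul(-1, 1)) = Add(9, -1) = 8)
Pow(Add(Function('S')(Function('Q')(-3, -7), 59), Function('m')(-38, -14)), Rational(1, 2)) = Pow(Add(8, -20), Rational(1, 2)) = Pow(-12, Rational(1, 2)) = Mul(2, I, Pow(3, Rational(1, 2)))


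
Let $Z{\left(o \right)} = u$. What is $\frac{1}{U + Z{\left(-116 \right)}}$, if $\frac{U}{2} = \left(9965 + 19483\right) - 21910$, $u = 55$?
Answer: $\frac{1}{15131} \approx 6.6089 \cdot 10^{-5}$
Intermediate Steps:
$U = 15076$ ($U = 2 \left(\left(9965 + 19483\right) - 21910\right) = 2 \left(29448 - 21910\right) = 2 \cdot 7538 = 15076$)
$Z{\left(o \right)} = 55$
$\frac{1}{U + Z{\left(-116 \right)}} = \frac{1}{15076 + 55} = \frac{1}{15131}$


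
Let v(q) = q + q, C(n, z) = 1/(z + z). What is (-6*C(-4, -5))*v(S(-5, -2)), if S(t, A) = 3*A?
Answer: -36/5 ≈ -7.2000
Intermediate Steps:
C(n, z) = 1/(2*z)
v(q) = 2*q
(-6*C(-4, -5))*v(S(-5, -2)) = (-3/(-5))*(2*(3*(-2))) = (-3*(-1)/5)*(2*(-6)) = -6*(-⅒)*(-12) = (⅗)*(-12) = -36/5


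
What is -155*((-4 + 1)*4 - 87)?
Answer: 15345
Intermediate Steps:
-155*((-4 + 1)*4 - 87) = -155*(-3*4 - 87) = -155*(-12 - 87) = -155*(-99) = 15345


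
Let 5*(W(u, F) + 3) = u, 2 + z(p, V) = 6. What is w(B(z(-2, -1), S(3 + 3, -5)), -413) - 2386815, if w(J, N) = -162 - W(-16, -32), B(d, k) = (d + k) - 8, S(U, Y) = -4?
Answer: -11934854/5 ≈ -2.3870e+6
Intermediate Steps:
z(p, V) = 4 (z(p, V) = -2 + 6 = 4)
W(u, F) = -3 + u/5
B(d, k) = -8 + d + k
w(J, N) = -779/5 (w(J, N) = -162 - (-3 + (⅕)*(-16)) = -162 - (-3 - 16/5) = -162 - 1*(-31/5) = -162 + 31/5 = -779/5)
w(B(z(-2, -1), S(3 + 3, -5)), -413) - 2386815 = -779/5 - 2386815 = -11934854/5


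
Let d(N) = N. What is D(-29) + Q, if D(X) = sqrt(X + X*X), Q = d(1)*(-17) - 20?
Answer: -37 + 2*sqrt(203) ≈ -8.5044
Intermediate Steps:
Q = -37 (Q = 1*(-17) - 20 = -17 - 20 = -37)
D(X) = sqrt(X + X**2)
D(-29) + Q = sqrt(-29*(1 - 29)) - 37 = sqrt(-29*(-28)) - 37 = sqrt(812) - 37 = 2*sqrt(203) - 37 = -37 + 2*sqrt(203)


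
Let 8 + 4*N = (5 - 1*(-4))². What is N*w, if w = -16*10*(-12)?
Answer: 35040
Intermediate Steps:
N = 73/4 (N = -2 + (5 - 1*(-4))²/4 = -2 + (5 + 4)²/4 = -2 + (¼)*9² = -2 + (¼)*81 = -2 + 81/4 = 73/4 ≈ 18.250)
w = 1920 (w = -160*(-12) = 1920)
N*w = (73/4)*1920 = 35040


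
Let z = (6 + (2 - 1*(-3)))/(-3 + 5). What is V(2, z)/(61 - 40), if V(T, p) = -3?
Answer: -1/7 ≈ -0.14286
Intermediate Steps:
z = 11/2 (z = (6 + (2 + 3))/2 = (6 + 5)*(1/2) = 11*(1/2) = 11/2 ≈ 5.5000)
V(2, z)/(61 - 40) = -3/(61 - 40) = -3/21 = -3*1/21 = -1/7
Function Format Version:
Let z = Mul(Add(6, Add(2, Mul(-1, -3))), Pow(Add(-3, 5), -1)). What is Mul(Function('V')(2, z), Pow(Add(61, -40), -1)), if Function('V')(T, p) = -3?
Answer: Rational(-1, 7) ≈ -0.14286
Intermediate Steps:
z = Rational(11, 2) (z = Mul(Add(6, Add(2, 3)), Pow(2, -1)) = Mul(Add(6, 5), Rational(1, 2)) = Mul(11, Rational(1, 2)) = Rational(11, 2) ≈ 5.5000)
Mul(Function('V')(2, z), Pow(Add(61, -40), -1)) = Mul(-3, Pow(Add(61, -40), -1)) = Mul(-3, Pow(21, -1)) = Mul(-3, Rational(1, 21)) = Rational(-1, 7)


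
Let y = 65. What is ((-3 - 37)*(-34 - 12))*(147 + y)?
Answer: 390080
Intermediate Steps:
((-3 - 37)*(-34 - 12))*(147 + y) = ((-3 - 37)*(-34 - 12))*(147 + 65) = -40*(-46)*212 = 1840*212 = 390080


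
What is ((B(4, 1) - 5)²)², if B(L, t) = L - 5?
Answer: 1296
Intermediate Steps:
B(L, t) = -5 + L
((B(4, 1) - 5)²)² = (((-5 + 4) - 5)²)² = ((-1 - 5)²)² = ((-6)²)² = 36² = 1296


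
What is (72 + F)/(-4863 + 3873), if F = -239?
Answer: 167/990 ≈ 0.16869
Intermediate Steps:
(72 + F)/(-4863 + 3873) = (72 - 239)/(-4863 + 3873) = -167/(-990) = -167*(-1/990) = 167/990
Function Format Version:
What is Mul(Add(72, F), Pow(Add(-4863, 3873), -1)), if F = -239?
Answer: Rational(167, 990) ≈ 0.16869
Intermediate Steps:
Mul(Add(72, F), Pow(Add(-4863, 3873), -1)) = Mul(Add(72, -239), Pow(Add(-4863, 3873), -1)) = Mul(-167, Pow(-990, -1)) = Mul(-167, Rational(-1, 990)) = Rational(167, 990)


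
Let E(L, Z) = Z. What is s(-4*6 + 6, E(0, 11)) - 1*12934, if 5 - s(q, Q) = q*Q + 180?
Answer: -12911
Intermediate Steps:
s(q, Q) = -175 - Q*q (s(q, Q) = 5 - (q*Q + 180) = 5 - (Q*q + 180) = 5 - (180 + Q*q) = 5 + (-180 - Q*q) = -175 - Q*q)
s(-4*6 + 6, E(0, 11)) - 1*12934 = (-175 - 1*11*(-4*6 + 6)) - 1*12934 = (-175 - 1*11*(-24 + 6)) - 12934 = (-175 - 1*11*(-18)) - 12934 = (-175 + 198) - 12934 = 23 - 12934 = -12911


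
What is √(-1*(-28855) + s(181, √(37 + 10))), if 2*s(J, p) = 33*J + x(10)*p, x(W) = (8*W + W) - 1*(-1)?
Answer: √(127366 + 182*√47)/2 ≈ 179.31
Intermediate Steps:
x(W) = 1 + 9*W (x(W) = 9*W + 1 = 1 + 9*W)
s(J, p) = 33*J/2 + 91*p/2 (s(J, p) = (33*J + (1 + 9*10)*p)/2 = (33*J + (1 + 90)*p)/2 = (33*J + 91*p)/2 = 33*J/2 + 91*p/2)
√(-1*(-28855) + s(181, √(37 + 10))) = √(-1*(-28855) + ((33/2)*181 + 91*√(37 + 10)/2)) = √(28855 + (5973/2 + 91*√47/2)) = √(63683/2 + 91*√47/2)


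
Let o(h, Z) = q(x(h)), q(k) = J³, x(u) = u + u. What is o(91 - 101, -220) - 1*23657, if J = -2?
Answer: -23665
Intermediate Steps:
x(u) = 2*u
q(k) = -8 (q(k) = (-2)³ = -8)
o(h, Z) = -8
o(91 - 101, -220) - 1*23657 = -8 - 1*23657 = -8 - 23657 = -23665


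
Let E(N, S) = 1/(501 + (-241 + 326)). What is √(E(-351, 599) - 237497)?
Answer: I*√81555519226/586 ≈ 487.34*I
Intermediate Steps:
E(N, S) = 1/586 (E(N, S) = 1/(501 + 85) = 1/586)
√(E(-351, 599) - 237497) = √(1/586 - 237497) = √(-139173241/586) = I*√81555519226/586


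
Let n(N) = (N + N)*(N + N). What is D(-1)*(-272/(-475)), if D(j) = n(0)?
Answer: 0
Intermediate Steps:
n(N) = 4*N² (n(N) = (2*N)*(2*N) = 4*N²)
D(j) = 0 (D(j) = 4*0² = 4*0 = 0)
D(-1)*(-272/(-475)) = 0*(-272/(-475)) = 0*(-272*(-1/475)) = 0*(272/475) = 0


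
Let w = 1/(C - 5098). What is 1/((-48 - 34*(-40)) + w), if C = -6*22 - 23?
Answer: 5253/6891935 ≈ 0.00076220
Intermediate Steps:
C = -155 (C = -132 - 23 = -155)
w = -1/5253 (w = 1/(-155 - 5098) = 1/(-5253) = -1/5253 ≈ -0.00019037)
1/((-48 - 34*(-40)) + w) = 1/((-48 - 34*(-40)) - 1/5253) = 1/((-48 + 1360) - 1/5253) = 1/(1312 - 1/5253) = 1/(6891935/5253) = 5253/6891935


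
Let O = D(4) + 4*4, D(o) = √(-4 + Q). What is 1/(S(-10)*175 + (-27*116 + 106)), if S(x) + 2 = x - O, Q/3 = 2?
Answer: -3963/31380113 + 175*√2/62760226 ≈ -0.00012235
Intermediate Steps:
Q = 6 (Q = 3*2 = 6)
D(o) = √2 (D(o) = √(-4 + 6) = √2)
O = 16 + √2 (O = √2 + 4*4 = √2 + 16 = 16 + √2 ≈ 17.414)
S(x) = -18 + x - √2 (S(x) = -2 + (x - (16 + √2)) = -2 + (x + (-16 - √2)) = -2 + (-16 + x - √2) = -18 + x - √2)
1/(S(-10)*175 + (-27*116 + 106)) = 1/((-18 - 10 - √2)*175 + (-27*116 + 106)) = 1/((-28 - √2)*175 + (-3132 + 106)) = 1/((-4900 - 175*√2) - 3026) = 1/(-7926 - 175*√2)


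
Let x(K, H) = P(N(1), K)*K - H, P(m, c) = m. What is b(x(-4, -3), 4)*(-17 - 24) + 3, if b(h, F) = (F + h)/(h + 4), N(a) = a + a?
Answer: -38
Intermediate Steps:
N(a) = 2*a
x(K, H) = -H + 2*K (x(K, H) = (2*1)*K - H = 2*K - H = -H + 2*K)
b(h, F) = (F + h)/(4 + h)
b(x(-4, -3), 4)*(-17 - 24) + 3 = ((4 + (-1*(-3) + 2*(-4)))/(4 + (-1*(-3) + 2*(-4))))*(-17 - 24) + 3 = ((4 + (3 - 8))/(4 + (3 - 8)))*(-41) + 3 = ((4 - 5)/(4 - 5))*(-41) + 3 = (-1/(-1))*(-41) + 3 = -1*(-1)*(-41) + 3 = 1*(-41) + 3 = -41 + 3 = -38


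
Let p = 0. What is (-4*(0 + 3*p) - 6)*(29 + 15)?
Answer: -264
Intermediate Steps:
(-4*(0 + 3*p) - 6)*(29 + 15) = (-4*(0 + 3*0) - 6)*(29 + 15) = (-4*(0 + 0) - 6)*44 = (-4*0 - 6)*44 = (0 - 6)*44 = -6*44 = -264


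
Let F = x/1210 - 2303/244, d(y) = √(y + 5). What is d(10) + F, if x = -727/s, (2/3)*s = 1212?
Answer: -633283841/67093290 + √15 ≈ -5.5659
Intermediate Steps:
s = 1818 (s = (3/2)*1212 = 1818)
x = -727/1818 ≈ -0.39989
d(y) = √(5 + y)
F = -633283841/67093290 (F = -727/1818/1210 - 2303/244 = -727/1818*1/1210 - 2303*1/244 = -727/2199780 - 2303/244 = -633283841/67093290 ≈ -9.4389)
d(10) + F = √(5 + 10) - 633283841/67093290 = √15 - 633283841/67093290 = -633283841/67093290 + √15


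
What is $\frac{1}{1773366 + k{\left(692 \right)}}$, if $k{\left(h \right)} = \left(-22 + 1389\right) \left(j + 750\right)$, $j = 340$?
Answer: $\frac{1}{3263396} \approx 3.0643 \cdot 10^{-7}$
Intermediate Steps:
$k{\left(h \right)} = 1490030$ ($k{\left(h \right)} = \left(-22 + 1389\right) \left(340 + 750\right) = 1367 \cdot 1090 = 1490030$)
$\frac{1}{1773366 + k{\left(692 \right)}} = \frac{1}{1773366 + 1490030} = \frac{1}{3263396}$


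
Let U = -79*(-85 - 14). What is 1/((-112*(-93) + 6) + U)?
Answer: 1/18243 ≈ 5.4816e-5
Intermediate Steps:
U = 7821 (U = -79*(-99) = 7821)
1/((-112*(-93) + 6) + U) = 1/((-112*(-93) + 6) + 7821) = 1/((10416 + 6) + 7821) = 1/(10422 + 7821) = 1/18243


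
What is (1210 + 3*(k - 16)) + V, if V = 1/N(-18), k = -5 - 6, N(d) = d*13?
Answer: 264185/234 ≈ 1129.0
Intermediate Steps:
N(d) = 13*d
k = -11
V = -1/234 (V = 1/(13*(-18)) = 1/(-234) = -1/234 ≈ -0.0042735)
(1210 + 3*(k - 16)) + V = (1210 + 3*(-11 - 16)) - 1/234 = (1210 + 3*(-27)) - 1/234 = (1210 - 81) - 1/234 = 1129 - 1/234 = 264185/234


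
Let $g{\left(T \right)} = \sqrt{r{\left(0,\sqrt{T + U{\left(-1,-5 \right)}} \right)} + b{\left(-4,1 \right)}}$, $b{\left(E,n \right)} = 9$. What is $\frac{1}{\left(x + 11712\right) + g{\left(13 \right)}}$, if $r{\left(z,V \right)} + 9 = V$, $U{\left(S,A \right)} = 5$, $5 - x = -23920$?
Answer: $\frac{1}{35637 + \sqrt[4]{2} \sqrt{3}} \approx 2.8059 \cdot 10^{-5}$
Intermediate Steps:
$x = 23925$ ($x = 5 - -23920 = 5 + 23920 = 23925$)
$r{\left(z,V \right)} = -9 + V$
$g{\left(T \right)} = \sqrt[4]{5 + T}$ ($g{\left(T \right)} = \sqrt{\left(-9 + \sqrt{T + 5}\right) + 9} = \sqrt{\left(-9 + \sqrt{5 + T}\right) + 9} = \sqrt{\sqrt{5 + T}} = \sqrt[4]{5 + T}$)
$\frac{1}{\left(x + 11712\right) + g{\left(13 \right)}} = \frac{1}{\left(23925 + 11712\right) + \sqrt[4]{5 + 13}} = \frac{1}{35637 + \sqrt[4]{18}} = \frac{1}{35637 + \sqrt[4]{2} \sqrt{3}}$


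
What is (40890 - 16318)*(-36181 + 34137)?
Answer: -50225168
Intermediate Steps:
(40890 - 16318)*(-36181 + 34137) = 24572*(-2044) = -50225168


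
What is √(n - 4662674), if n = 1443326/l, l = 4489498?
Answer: I*√23494737413679567087/2244749 ≈ 2159.3*I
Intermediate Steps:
n = 721663/2244749 (n = 1443326/4489498 = 1443326*(1/4489498) = 721663/2244749 ≈ 0.32149)
√(n - 4662674) = √(721663/2244749 - 4662674) = √(-10466532077163/2244749) = I*√23494737413679567087/2244749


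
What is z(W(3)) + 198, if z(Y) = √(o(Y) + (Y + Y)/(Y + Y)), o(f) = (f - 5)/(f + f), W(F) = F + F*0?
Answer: 198 + √6/3 ≈ 198.82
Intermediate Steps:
W(F) = F (W(F) = F + 0 = F)
o(f) = (-5 + f)/(2*f) (o(f) = (-5 + f)/((2*f)) = (-5 + f)*(1/(2*f)) = (-5 + f)/(2*f))
z(Y) = √(1 + (-5 + Y)/(2*Y)) (z(Y) = √((-5 + Y)/(2*Y) + (Y + Y)/(Y + Y)) = √((-5 + Y)/(2*Y) + (2*Y)/((2*Y))) = √((-5 + Y)/(2*Y) + (2*Y)*(1/(2*Y))) = √((-5 + Y)/(2*Y) + 1) = √(1 + (-5 + Y)/(2*Y)))
z(W(3)) + 198 = √(6 - 10/3)/2 + 198 = √(8/3)/2 + 198 = (2*√6/3)/2 + 198 = √6/3 + 198 = 198 + √6/3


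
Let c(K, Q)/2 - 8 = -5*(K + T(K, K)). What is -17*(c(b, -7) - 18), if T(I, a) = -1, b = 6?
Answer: 884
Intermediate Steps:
c(K, Q) = 26 - 10*K (c(K, Q) = 16 + 2*(-5*(K - 1)) = 16 + 2*(-5*(-1 + K)) = 16 + 2*(5 - 5*K) = 16 + (10 - 10*K) = 26 - 10*K)
-17*(c(b, -7) - 18) = -17*((26 - 10*6) - 18) = -17*((26 - 60) - 18) = -17*(-34 - 18) = -17*(-52) = 884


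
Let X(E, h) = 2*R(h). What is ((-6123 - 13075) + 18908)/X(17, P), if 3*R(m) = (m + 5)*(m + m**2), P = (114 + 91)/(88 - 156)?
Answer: -9118528/252765 ≈ -36.075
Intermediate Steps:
P = -205/68 (P = 205/(-68) = 205*(-1/68) = -205/68 ≈ -3.0147)
R(m) = (5 + m)*(m + m**2)/3 (R(m) = ((m + 5)*(m + m**2))/3 = ((5 + m)*(m + m**2))/3 = (5 + m)*(m + m**2)/3)
X(E, h) = 2*h*(5 + h**2 + 6*h)/3 (X(E, h) = 2*(h*(5 + h**2 + 6*h)/3) = 2*h*(5 + h**2 + 6*h)/3)
((-6123 - 13075) + 18908)/X(17, P) = ((-6123 - 13075) + 18908)/(((2/3)*(-205/68)*(5 + (-205/68)**2 + 6*(-205/68)))) = (-19198 + 18908)/(((2/3)*(-205/68)*(5 + 42025/4624 - 615/34))) = -290/((2/3)*(-205/68)*(-18495/4624)) = -290/1263825/157216 = -290*157216/1263825 = -9118528/252765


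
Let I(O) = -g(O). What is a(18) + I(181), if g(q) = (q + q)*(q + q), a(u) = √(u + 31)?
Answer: -131037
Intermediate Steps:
a(u) = √(31 + u)
g(q) = 4*q² (g(q) = (2*q)*(2*q) = 4*q²)
I(O) = -4*O²
a(18) + I(181) = √(31 + 18) - 4*181² = √49 - 4*32761 = 7 - 131044 = -131037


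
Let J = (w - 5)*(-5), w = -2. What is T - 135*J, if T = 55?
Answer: -4670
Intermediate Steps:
J = 35 (J = (-2 - 5)*(-5) = -7*(-5) = 35)
T - 135*J = 55 - 135*35 = 55 - 4725 = -4670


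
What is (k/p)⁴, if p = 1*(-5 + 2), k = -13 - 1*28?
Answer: 2825761/81 ≈ 34886.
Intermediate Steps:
k = -41 (k = -13 - 28 = -41)
p = -3 (p = 1*(-3) = -3)
(k/p)⁴ = (-41/(-3))⁴ = (-41*(-⅓))⁴ = (41/3)⁴ = 2825761/81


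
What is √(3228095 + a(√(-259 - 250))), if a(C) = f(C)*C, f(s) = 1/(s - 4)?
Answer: 2*√((3228095 - 807024*I*√509)/(4 - I*√509)) ≈ 1796.7 - 4.7836e-5*I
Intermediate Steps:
f(s) = 1/(-4 + s)
a(C) = C/(-4 + C)
√(3228095 + a(√(-259 - 250))) = √(3228095 + √(-259 - 250)/(-4 + √(-259 - 250))) = √(3228095 + √(-509)/(-4 + √(-509))) = √(3228095 + (I*√509)/(-4 + I*√509)) = √(3228095 + I*√509/(-4 + I*√509))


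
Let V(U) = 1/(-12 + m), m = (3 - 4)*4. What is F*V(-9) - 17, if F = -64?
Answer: -13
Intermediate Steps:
m = -4 (m = -1*4 = -4)
V(U) = -1/16 (V(U) = 1/(-12 - 4) = 1/(-16) = -1/16)
F*V(-9) - 17 = -64*(-1/16) - 17 = 4 - 17 = -13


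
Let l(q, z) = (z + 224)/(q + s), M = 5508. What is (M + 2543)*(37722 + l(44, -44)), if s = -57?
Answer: 3946648506/13 ≈ 3.0359e+8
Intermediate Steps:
l(q, z) = (224 + z)/(-57 + q) (l(q, z) = (z + 224)/(q - 57) = (224 + z)/(-57 + q))
(M + 2543)*(37722 + l(44, -44)) = (5508 + 2543)*(37722 + (224 - 44)/(-57 + 44)) = 8051*(37722 + 180/(-13)) = 8051*(37722 - 1/13*180) = 8051*(37722 - 180/13) = 8051*(490206/13) = 3946648506/13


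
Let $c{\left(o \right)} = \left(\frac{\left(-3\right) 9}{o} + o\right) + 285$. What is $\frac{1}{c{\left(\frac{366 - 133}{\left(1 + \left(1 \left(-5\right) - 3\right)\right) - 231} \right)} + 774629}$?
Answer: $\frac{55454}{42973556055} \approx 1.2904 \cdot 10^{-6}$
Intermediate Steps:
$c{\left(o \right)} = 285 + o - \frac{27}{o}$ ($c{\left(o \right)} = \left(- \frac{27}{o} + o\right) + 285 = \left(o - \frac{27}{o}\right) + 285 = 285 + o - \frac{27}{o}$)
$\frac{1}{c{\left(\frac{366 - 133}{\left(1 + \left(1 \left(-5\right) - 3\right)\right) - 231} \right)} + 774629} = \frac{1}{\left(285 + \frac{366 - 133}{\left(1 + \left(1 \left(-5\right) - 3\right)\right) - 231} - \frac{27}{\left(366 - 133\right) \frac{1}{\left(1 + \left(1 \left(-5\right) - 3\right)\right) - 231}}\right) + 774629} = \frac{1}{\left(285 + \frac{233}{\left(1 - 8\right) - 231} - \frac{27}{233 \frac{1}{\left(1 - 8\right) - 231}}\right) + 774629} = \frac{1}{\left(285 + \frac{233}{-7 - 231} - \frac{27}{233 \frac{1}{-7 - 231}}\right) + 774629} = \frac{1}{\left(285 + \frac{233}{-238} - \frac{27}{233 \frac{1}{-238}}\right) + 774629} = \frac{1}{\left(285 + 233 \left(- \frac{1}{238}\right) - \frac{27}{233 \left(- \frac{1}{238}\right)}\right) + 774629} = \frac{1}{\left(285 - \frac{233}{238} - \frac{27}{- \frac{233}{238}}\right) + 774629} = \frac{1}{\left(285 - \frac{233}{238} - - \frac{6426}{233}\right) + 774629} = \frac{1}{\left(285 - \frac{233}{238} + \frac{6426}{233}\right) + 774629} = \frac{1}{\frac{17279489}{55454} + 774629} = \frac{1}{\frac{42973556055}{55454}} = \frac{55454}{42973556055}$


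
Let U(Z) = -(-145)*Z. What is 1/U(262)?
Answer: 1/37990 ≈ 2.6323e-5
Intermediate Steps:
U(Z) = 145*Z
1/U(262) = 1/(145*262) = 1/37990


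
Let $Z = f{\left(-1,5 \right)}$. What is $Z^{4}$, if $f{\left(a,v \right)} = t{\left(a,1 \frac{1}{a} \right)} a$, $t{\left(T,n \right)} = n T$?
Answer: $1$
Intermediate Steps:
$t{\left(T,n \right)} = T n$
$f{\left(a,v \right)} = a$ ($f{\left(a,v \right)} = a 1 \frac{1}{a} a = \frac{a}{a} a = 1 a = a$)
$Z = -1$
$Z^{4} = \left(-1\right)^{4} = 1$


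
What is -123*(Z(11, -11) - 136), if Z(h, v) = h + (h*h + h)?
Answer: -861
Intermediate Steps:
Z(h, v) = h² + 2*h (Z(h, v) = h + (h² + h) = h + (h + h²) = h² + 2*h)
-123*(Z(11, -11) - 136) = -123*(11*(2 + 11) - 136) = -123*(11*13 - 136) = -123*(143 - 136) = -123*7 = -861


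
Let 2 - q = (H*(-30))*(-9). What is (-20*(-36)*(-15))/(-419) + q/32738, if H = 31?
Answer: 175032104/6858611 ≈ 25.520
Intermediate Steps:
q = -8368 (q = 2 - 31*(-30)*(-9) = 2 - (-930)*(-9) = 2 - 1*8370 = 2 - 8370 = -8368)
(-20*(-36)*(-15))/(-419) + q/32738 = (-20*(-36)*(-15))/(-419) - 8368/32738 = (720*(-15))*(-1/419) - 8368*1/32738 = -10800*(-1/419) - 4184/16369 = 10800/419 - 4184/16369 = 175032104/6858611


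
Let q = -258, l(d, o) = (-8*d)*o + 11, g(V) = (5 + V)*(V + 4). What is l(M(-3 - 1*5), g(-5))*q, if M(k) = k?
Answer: -2838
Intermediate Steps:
g(V) = (4 + V)*(5 + V) (g(V) = (5 + V)*(4 + V) = (4 + V)*(5 + V))
l(d, o) = 11 - 8*d*o (l(d, o) = -8*d*o + 11 = 11 - 8*d*o)
l(M(-3 - 1*5), g(-5))*q = (11 - 8*(-3 - 1*5)*(20 + (-5)**2 + 9*(-5)))*(-258) = (11 - 8*(-3 - 5)*(20 + 25 - 45))*(-258) = (11 - 8*(-8)*0)*(-258) = (11 + 0)*(-258) = 11*(-258) = -2838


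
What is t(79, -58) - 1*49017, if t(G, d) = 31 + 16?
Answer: -48970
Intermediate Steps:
t(G, d) = 47
t(79, -58) - 1*49017 = 47 - 1*49017 = 47 - 49017 = -48970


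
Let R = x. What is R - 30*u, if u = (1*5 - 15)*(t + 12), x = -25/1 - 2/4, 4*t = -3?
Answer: 6699/2 ≈ 3349.5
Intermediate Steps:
t = -3/4 (t = (1/4)*(-3) = -3/4 ≈ -0.75000)
x = -51/2 (x = -25*1 - 2*1/4 = -25 - 1/2 = -51/2 ≈ -25.500)
u = -225/2 (u = (1*5 - 15)*(-3/4 + 12) = (5 - 15)*(45/4) = -10*45/4 = -225/2 ≈ -112.50)
R = -51/2 ≈ -25.500
R - 30*u = -51/2 - 30*(-225/2) = -51/2 + 3375 = 6699/2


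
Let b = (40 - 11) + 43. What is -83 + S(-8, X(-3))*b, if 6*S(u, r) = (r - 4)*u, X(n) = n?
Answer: 589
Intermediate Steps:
S(u, r) = u*(-4 + r)/6 (S(u, r) = ((r - 4)*u)/6 = ((-4 + r)*u)/6 = (u*(-4 + r))/6 = u*(-4 + r)/6)
b = 72 (b = 29 + 43 = 72)
-83 + S(-8, X(-3))*b = -83 + ((1/6)*(-8)*(-4 - 3))*72 = -83 + ((1/6)*(-8)*(-7))*72 = -83 + (28/3)*72 = -83 + 672 = 589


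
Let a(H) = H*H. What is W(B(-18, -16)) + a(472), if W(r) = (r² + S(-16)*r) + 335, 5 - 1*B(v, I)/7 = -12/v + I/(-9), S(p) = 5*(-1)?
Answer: 18091315/81 ≈ 2.2335e+5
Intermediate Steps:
S(p) = -5
a(H) = H²
B(v, I) = 35 + 84/v + 7*I/9 (B(v, I) = 35 - 7*(-12/v + I/(-9)) = 35 - 7*(-12/v + I*(-⅑)) = 35 - 7*(-12/v - I/9) = 35 + (84/v + 7*I/9) = 35 + 84/v + 7*I/9)
W(r) = 335 + r² - 5*r (W(r) = (r² - 5*r) + 335 = 335 + r² - 5*r)
W(B(-18, -16)) + a(472) = (335 + (35 + 84/(-18) + (7/9)*(-16))² - 5*(35 + 84/(-18) + (7/9)*(-16))) + 472² = (335 + (35 + 84*(-1/18) - 112/9)² - 5*(35 + 84*(-1/18) - 112/9)) + 222784 = (335 + (35 - 14/3 - 112/9)² - 5*(35 - 14/3 - 112/9)) + 222784 = (335 + (161/9)² - 5*161/9) + 222784 = (335 + 25921/81 - 805/9) + 222784 = 45811/81 + 222784 = 18091315/81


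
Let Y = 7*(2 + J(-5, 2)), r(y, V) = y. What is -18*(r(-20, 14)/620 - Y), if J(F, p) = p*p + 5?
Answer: 42984/31 ≈ 1386.6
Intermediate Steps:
J(F, p) = 5 + p² (J(F, p) = p² + 5 = 5 + p²)
Y = 77 (Y = 7*(2 + (5 + 2²)) = 7*(2 + (5 + 4)) = 7*(2 + 9) = 7*11 = 77)
-18*(r(-20, 14)/620 - Y) = -18*(-20/620 - 1*77) = -18*(-20*1/620 - 77) = -18*(-1/31 - 77) = -18*(-2388/31) = 42984/31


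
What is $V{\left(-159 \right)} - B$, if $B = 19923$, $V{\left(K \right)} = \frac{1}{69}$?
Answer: $- \frac{1374686}{69} \approx -19923.0$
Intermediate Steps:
$V{\left(K \right)} = \frac{1}{69}$
$V{\left(-159 \right)} - B = \frac{1}{69} - 19923 = - \frac{1374686}{69}$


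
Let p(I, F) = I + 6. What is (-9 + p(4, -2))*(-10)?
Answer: -10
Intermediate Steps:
p(I, F) = 6 + I
(-9 + p(4, -2))*(-10) = (-9 + (6 + 4))*(-10) = (-9 + 10)*(-10) = 1*(-10) = -10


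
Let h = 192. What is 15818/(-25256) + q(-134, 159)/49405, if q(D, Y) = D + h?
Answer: -864771/1383340 ≈ -0.62513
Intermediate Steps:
q(D, Y) = 192 + D (q(D, Y) = D + 192 = 192 + D)
15818/(-25256) + q(-134, 159)/49405 = 15818/(-25256) + (192 - 134)/49405 = 15818*(-1/25256) + 58*(1/49405) = -719/1148 + 58/49405 = -864771/1383340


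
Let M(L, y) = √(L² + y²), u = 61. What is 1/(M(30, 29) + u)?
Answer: 61/1980 - √1741/1980 ≈ 0.0097347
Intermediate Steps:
1/(M(30, 29) + u) = 1/(√(30² + 29²) + 61) = 1/(√(900 + 841) + 61) = 1/(√1741 + 61) = 1/(61 + √1741)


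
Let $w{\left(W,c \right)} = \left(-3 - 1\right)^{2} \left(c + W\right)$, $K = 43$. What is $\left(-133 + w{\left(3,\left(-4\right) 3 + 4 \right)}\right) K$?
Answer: $-9159$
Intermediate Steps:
$w{\left(W,c \right)} = 16 W + 16 c$ ($w{\left(W,c \right)} = \left(-4\right)^{2} \left(W + c\right) = 16 \left(W + c\right) = 16 W + 16 c$)
$\left(-133 + w{\left(3,\left(-4\right) 3 + 4 \right)}\right) K = \left(-133 + \left(16 \cdot 3 + 16 \left(\left(-4\right) 3 + 4\right)\right)\right) 43 = \left(-133 + \left(48 + 16 \left(-12 + 4\right)\right)\right) 43 = \left(-133 + \left(48 + 16 \left(-8\right)\right)\right) 43 = \left(-133 + \left(48 - 128\right)\right) 43 = \left(-133 - 80\right) 43 = \left(-213\right) 43 = -9159$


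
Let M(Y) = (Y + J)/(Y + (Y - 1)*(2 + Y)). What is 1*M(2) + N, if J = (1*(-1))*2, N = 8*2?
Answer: 16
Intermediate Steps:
N = 16
J = -2 (J = -1*2 = -2)
M(Y) = (-2 + Y)/(Y + (-1 + Y)*(2 + Y)) (M(Y) = (Y - 2)/(Y + (Y - 1)*(2 + Y)) = (-2 + Y)/(Y + (-1 + Y)*(2 + Y)))
1*M(2) + N = 1*((-2 + 2)/(-2 + 2² + 2*2)) + 16 = 1*(0/(-2 + 4 + 4)) + 16 = 1*(0/6) + 16 = 1*((⅙)*0) + 16 = 1*0 + 16 = 0 + 16 = 16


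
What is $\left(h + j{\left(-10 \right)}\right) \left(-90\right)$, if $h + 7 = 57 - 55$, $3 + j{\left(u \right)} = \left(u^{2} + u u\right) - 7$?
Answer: $-16650$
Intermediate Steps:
$j{\left(u \right)} = -10 + 2 u^{2}$ ($j{\left(u \right)} = -3 - \left(7 - u^{2} - u u\right) = -3 + \left(\left(u^{2} + u^{2}\right) - 7\right) = -3 + \left(2 u^{2} - 7\right) = -3 + \left(-7 + 2 u^{2}\right) = -10 + 2 u^{2}$)
$h = -5$ ($h = -7 + \left(57 - 55\right) = -7 + 2 = -5$)
$\left(h + j{\left(-10 \right)}\right) \left(-90\right) = \left(-5 - \left(10 - 2 \left(-10\right)^{2}\right)\right) \left(-90\right) = \left(-5 + \left(-10 + 2 \cdot 100\right)\right) \left(-90\right) = \left(-5 + \left(-10 + 200\right)\right) \left(-90\right) = \left(-5 + 190\right) \left(-90\right) = 185 \left(-90\right) = -16650$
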